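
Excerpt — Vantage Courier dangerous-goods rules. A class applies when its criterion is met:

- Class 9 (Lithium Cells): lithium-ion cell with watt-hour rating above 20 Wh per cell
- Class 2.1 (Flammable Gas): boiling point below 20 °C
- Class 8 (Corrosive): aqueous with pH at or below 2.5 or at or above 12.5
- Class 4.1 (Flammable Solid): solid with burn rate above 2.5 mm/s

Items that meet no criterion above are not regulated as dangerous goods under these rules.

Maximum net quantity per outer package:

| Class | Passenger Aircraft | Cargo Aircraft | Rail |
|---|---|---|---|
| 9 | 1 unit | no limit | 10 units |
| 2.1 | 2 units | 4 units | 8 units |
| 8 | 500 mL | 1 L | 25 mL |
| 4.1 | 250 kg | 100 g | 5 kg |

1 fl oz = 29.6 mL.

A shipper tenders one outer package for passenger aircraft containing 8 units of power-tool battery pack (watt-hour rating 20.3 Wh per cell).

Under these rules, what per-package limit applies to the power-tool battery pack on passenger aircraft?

With watt-hour rating 20.3 Wh per cell (> 20 Wh per cell), the power-tool battery pack falls in Class 9.
The passenger aircraft limit for Class 9 is 1 unit.

1 unit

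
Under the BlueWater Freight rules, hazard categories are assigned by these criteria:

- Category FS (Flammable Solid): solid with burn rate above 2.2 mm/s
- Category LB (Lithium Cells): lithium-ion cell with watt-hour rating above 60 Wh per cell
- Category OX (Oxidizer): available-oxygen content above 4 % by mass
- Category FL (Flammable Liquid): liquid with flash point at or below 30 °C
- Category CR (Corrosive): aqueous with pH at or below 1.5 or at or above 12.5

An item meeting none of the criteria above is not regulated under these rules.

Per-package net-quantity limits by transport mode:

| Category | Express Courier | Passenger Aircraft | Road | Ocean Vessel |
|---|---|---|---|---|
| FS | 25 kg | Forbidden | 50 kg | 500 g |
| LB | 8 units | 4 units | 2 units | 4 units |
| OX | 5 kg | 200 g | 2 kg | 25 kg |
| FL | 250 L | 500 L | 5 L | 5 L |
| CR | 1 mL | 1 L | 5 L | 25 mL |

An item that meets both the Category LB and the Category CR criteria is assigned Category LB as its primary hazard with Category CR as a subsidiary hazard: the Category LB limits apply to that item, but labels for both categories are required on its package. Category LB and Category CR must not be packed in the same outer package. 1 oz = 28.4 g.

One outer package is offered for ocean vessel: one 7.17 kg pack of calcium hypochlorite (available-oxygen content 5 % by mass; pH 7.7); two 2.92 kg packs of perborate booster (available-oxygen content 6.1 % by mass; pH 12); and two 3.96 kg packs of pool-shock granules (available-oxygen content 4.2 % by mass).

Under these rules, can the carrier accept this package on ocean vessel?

Calcium hypochlorite: available-oxygen content 5 % by mass > 4 % by mass → Category OX (Oxidizer).
Available-oxygen content 6.1 % by mass meets the Category OX criterion (Oxidizer), so the perborate booster is Category OX.
Available-oxygen content 4.2 % by mass meets the Category OX criterion (Oxidizer), so the pool-shock granules are Category OX.
Total Category OX: 7.17 kg + (two 2.92 kg packs = 5.84 kg) + (two 3.96 kg packs = 7.92 kg) = 20.93 kg.
20.93 kg ≤ 25 kg (ocean vessel limit, Category OX) — within limit.

Yes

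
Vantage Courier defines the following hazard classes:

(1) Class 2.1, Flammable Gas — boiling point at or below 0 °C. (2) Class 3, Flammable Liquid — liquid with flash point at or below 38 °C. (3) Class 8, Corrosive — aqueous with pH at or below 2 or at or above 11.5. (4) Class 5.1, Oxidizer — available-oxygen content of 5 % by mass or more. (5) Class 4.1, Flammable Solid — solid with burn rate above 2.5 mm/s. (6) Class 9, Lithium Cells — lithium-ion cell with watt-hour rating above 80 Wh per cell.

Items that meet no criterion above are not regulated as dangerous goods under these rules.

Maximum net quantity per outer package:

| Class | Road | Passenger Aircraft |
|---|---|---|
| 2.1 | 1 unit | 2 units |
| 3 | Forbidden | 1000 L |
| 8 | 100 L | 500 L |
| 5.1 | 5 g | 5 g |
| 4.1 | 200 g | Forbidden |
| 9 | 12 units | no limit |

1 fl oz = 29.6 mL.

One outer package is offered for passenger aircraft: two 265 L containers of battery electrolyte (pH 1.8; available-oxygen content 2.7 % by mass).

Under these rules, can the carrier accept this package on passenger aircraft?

Battery electrolyte: pH 1.8 ≤ 2 → Class 8 (Corrosive).
Class 8 quantity: two 265 L containers = 530 L.
530 L exceeds the passenger aircraft limit of 500 L for Class 8.

No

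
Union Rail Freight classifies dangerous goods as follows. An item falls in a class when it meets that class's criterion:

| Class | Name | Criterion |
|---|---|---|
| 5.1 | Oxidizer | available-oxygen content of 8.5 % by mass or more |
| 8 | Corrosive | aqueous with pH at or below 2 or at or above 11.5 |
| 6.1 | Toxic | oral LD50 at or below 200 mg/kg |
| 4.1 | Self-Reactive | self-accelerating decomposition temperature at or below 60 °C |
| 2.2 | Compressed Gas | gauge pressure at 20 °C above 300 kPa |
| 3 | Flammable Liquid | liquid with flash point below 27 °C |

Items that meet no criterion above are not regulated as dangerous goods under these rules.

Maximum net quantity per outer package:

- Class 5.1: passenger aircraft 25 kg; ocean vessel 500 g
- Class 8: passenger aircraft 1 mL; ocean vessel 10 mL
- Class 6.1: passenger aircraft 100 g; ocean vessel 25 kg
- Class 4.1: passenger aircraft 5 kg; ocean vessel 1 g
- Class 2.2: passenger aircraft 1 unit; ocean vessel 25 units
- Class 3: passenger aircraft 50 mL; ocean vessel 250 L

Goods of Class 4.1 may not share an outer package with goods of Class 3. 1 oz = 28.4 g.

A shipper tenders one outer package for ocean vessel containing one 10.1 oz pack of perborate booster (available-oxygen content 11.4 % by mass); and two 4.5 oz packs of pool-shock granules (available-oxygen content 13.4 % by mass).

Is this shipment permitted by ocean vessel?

No

With available-oxygen content 11.4 % by mass (≥ 8.5 % by mass), the perborate booster falls in Class 5.1.
Pool-shock granules: available-oxygen content 13.4 % by mass ≥ 8.5 % by mass → Class 5.1 (Oxidizer).
Class 5.1 net quantity: (one 10.1 oz pack = 286.84 g) + (two 4.5 oz packs = 255.6 g) = 542.44 g.
542.44 g > 500 g (ocean vessel limit, Class 5.1) — over the limit.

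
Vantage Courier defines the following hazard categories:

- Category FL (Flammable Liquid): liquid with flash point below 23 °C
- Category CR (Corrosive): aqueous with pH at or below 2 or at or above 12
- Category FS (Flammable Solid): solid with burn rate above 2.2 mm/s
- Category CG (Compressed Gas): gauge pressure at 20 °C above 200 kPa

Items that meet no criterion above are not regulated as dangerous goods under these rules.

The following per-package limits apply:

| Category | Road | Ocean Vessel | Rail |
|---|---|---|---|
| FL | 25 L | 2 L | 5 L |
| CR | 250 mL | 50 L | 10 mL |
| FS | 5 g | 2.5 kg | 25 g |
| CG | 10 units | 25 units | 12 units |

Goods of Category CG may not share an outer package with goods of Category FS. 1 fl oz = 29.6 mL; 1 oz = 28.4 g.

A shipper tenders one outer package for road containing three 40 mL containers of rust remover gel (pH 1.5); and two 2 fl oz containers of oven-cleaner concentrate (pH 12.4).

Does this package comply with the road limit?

The rust remover gel has pH 1.5, which is ≤ 2, so it is Category CR (Corrosive).
Oven-cleaner concentrate: pH 12.4 ≥ 12 → Category CR (Corrosive).
Total Category CR: (three 40 mL containers = 120 mL) + (two 2 fl oz containers = 118.4 mL) = 238.4 mL.
238.4 mL ≤ 250 mL (road limit, Category CR) — within limit.

Yes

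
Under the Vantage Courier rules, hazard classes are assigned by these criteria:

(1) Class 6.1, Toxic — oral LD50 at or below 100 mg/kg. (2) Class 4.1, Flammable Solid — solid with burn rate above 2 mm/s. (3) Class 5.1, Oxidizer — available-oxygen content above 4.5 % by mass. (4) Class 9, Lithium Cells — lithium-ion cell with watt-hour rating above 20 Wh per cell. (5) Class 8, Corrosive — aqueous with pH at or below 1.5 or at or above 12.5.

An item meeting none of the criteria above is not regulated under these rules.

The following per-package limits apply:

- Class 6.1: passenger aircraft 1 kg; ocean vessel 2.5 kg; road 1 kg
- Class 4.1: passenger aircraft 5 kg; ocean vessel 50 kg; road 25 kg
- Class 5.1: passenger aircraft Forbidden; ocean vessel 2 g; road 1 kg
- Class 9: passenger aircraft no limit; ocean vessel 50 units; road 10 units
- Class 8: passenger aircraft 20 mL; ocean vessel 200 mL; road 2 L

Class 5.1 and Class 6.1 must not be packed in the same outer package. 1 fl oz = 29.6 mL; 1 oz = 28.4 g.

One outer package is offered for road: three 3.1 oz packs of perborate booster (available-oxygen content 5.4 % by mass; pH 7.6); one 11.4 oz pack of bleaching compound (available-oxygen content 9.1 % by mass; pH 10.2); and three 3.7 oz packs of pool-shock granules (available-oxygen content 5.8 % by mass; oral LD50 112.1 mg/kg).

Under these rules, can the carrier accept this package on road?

Yes

With available-oxygen content 5.4 % by mass (> 4.5 % by mass), the perborate booster falls in Class 5.1.
Bleaching compound: available-oxygen content 9.1 % by mass > 4.5 % by mass → Class 5.1 (Oxidizer).
Pool-shock granules: available-oxygen content 5.8 % by mass > 4.5 % by mass → Class 5.1 (Oxidizer).
Total Class 5.1: (three 3.1 oz packs = 264.12 g) + (one 11.4 oz pack = 323.76 g) + (three 3.7 oz packs = 315.24 g) = 903.12 g.
903.12 g ≤ 1 kg (road limit, Class 5.1) — within limit.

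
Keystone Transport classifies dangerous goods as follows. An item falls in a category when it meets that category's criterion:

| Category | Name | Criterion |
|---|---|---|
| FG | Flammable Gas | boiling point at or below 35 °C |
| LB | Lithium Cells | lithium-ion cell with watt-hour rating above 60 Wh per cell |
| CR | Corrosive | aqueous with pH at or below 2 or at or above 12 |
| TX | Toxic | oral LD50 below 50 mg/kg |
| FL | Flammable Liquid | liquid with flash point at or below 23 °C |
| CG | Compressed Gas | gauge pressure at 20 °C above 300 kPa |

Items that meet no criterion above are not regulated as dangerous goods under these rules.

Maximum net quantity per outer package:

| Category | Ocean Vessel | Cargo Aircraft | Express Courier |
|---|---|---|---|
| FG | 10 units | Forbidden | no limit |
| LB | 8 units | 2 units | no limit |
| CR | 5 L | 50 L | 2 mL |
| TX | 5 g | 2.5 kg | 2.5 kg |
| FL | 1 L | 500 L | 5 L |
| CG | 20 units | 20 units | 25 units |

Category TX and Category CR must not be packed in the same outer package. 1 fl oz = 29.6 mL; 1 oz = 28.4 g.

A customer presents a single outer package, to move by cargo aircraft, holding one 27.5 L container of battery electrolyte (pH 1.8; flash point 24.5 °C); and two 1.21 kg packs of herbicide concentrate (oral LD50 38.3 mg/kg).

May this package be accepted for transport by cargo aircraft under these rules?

With pH 1.8 (≤ 2), the battery electrolyte falls in Category CR.
Herbicide concentrate: oral LD50 38.3 mg/kg < 50 mg/kg → Category TX (Toxic).
Category TX quantity: two 1.21 kg packs = 2.42 kg.
2.42 kg is within the cargo aircraft limit of 2.5 kg for Category TX.
Category CR quantity: 27.5 L.
That is within the Category CR cargo aircraft limit of 50 L.
Category TX and Category CR may not share an outer package.

No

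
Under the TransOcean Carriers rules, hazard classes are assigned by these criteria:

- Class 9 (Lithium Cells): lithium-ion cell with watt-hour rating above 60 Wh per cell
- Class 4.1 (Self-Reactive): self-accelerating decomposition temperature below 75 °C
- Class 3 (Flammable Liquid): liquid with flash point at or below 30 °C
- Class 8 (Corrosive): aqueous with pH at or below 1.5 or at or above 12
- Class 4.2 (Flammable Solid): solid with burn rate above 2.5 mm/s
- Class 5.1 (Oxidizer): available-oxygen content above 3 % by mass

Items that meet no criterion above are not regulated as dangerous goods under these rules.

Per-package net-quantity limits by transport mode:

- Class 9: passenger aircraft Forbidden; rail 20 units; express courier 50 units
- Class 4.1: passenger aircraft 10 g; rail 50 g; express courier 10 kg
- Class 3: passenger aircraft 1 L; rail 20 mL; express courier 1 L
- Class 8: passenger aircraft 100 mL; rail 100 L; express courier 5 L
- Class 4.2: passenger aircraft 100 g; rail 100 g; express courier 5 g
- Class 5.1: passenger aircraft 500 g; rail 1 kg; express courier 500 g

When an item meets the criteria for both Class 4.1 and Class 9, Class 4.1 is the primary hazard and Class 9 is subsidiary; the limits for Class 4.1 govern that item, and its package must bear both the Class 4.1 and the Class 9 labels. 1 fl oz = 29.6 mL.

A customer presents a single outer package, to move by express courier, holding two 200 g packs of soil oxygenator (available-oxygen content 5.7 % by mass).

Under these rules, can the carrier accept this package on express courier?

Yes

Soil oxygenator: available-oxygen content 5.7 % by mass > 3 % by mass → Class 5.1 (Oxidizer).
Class 5.1 quantity: two 200 g packs = 400 g.
400 g ≤ 500 g (express courier limit, Class 5.1) — within limit.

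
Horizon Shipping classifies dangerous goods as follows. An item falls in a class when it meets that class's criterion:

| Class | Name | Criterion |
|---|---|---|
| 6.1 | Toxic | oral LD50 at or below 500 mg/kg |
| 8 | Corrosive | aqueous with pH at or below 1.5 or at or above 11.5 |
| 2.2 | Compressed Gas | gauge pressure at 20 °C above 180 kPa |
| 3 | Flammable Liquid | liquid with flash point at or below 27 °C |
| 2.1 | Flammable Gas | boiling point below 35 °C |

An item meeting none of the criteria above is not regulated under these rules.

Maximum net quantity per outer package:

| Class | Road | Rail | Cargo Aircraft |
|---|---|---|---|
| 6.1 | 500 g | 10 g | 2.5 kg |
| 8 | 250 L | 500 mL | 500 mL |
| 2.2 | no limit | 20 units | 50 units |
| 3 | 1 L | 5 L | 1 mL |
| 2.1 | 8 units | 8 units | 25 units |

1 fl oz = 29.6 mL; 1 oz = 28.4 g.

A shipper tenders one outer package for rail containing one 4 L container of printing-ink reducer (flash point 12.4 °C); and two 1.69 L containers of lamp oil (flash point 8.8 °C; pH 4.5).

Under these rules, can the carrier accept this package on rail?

With flash point 12.4 °C (≤ 27 °C), the printing-ink reducer falls in Class 3.
Flash point 8.8 °C meets the Class 3 criterion (Flammable Liquid), so the lamp oil is Class 3.
Total Class 3: 4 L + (two 1.69 L containers = 3.38 L) = 7.38 L.
7.38 L > 5 L (rail limit, Class 3) — over the limit.

No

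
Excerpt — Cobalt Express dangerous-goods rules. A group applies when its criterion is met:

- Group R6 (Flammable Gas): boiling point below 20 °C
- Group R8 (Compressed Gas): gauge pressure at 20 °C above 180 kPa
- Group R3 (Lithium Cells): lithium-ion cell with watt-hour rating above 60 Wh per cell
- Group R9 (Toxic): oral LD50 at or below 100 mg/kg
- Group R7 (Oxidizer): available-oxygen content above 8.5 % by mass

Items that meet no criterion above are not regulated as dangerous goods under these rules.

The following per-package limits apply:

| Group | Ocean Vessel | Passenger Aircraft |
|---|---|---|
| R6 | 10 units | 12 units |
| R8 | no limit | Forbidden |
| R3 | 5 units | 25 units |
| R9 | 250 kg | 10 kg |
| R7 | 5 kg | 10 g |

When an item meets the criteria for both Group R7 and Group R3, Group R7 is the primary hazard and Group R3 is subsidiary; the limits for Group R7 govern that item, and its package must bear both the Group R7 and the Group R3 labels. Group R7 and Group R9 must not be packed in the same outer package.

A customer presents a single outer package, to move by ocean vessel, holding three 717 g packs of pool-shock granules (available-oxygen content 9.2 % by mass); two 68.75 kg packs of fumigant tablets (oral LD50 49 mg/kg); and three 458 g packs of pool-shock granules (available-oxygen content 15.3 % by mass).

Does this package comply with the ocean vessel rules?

Pool-shock granules: available-oxygen content 9.2 % by mass > 8.5 % by mass → Group R7 (Oxidizer).
Fumigant tablets: oral LD50 49 mg/kg ≤ 100 mg/kg → Group R9 (Toxic).
The pool-shock granules have available-oxygen content 15.3 % by mass, which is > 8.5 % by mass, so they are Group R7 (Oxidizer).
Total Group R7: (three 717 g packs = 2.151 kg) + (three 458 g packs = 1.374 kg) = 3.525 kg.
3.525 kg is within the ocean vessel limit of 5 kg for Group R7.
Group R9 quantity: two 68.75 kg packs = 137.5 kg.
That is within the Group R9 ocean vessel limit of 250 kg.
Group R7 and Group R9 may not share an outer package.

No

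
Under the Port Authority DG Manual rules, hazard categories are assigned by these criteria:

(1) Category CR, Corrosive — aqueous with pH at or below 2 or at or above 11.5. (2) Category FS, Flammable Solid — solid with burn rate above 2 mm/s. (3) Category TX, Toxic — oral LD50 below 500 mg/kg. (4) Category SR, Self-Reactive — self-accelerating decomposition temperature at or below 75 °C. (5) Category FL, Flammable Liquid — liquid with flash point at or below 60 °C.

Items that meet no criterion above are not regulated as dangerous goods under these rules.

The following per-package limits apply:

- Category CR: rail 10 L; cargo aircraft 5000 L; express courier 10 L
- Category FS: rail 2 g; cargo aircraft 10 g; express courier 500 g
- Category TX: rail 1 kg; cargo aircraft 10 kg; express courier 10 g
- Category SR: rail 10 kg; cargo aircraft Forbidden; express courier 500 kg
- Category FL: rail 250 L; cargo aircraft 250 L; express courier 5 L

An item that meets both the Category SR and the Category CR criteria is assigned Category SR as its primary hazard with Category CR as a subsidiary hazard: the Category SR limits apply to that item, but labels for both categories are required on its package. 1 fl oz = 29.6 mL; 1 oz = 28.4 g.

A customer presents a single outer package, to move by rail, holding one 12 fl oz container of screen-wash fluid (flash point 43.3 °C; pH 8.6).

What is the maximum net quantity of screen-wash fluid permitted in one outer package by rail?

Flash point 43.3 °C meets the Category FL criterion (Flammable Liquid), so the screen-wash fluid is Category FL.
The rail limit for Category FL is 250 L.

250 L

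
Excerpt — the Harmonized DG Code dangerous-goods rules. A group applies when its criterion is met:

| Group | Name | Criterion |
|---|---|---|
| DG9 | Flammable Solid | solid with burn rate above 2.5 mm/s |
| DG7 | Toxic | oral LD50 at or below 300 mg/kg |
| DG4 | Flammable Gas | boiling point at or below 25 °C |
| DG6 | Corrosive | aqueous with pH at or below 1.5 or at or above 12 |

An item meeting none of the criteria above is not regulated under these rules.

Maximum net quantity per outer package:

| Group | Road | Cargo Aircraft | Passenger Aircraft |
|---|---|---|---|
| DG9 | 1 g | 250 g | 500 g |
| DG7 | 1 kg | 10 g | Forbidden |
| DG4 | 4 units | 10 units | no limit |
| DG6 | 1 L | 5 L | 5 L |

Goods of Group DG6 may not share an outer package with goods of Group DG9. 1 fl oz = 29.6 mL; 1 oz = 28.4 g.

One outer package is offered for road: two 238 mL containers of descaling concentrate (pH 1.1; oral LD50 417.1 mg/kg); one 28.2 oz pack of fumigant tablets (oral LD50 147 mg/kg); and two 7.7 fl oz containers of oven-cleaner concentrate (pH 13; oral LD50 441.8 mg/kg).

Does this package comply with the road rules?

The descaling concentrate has pH 1.1, which is ≤ 1.5, so it is Group DG6 (Corrosive).
Fumigant tablets: oral LD50 147 mg/kg ≤ 300 mg/kg → Group DG7 (Toxic).
The oven-cleaner concentrate has pH 13, which is ≥ 12, so it is Group DG6 (Corrosive).
Total Group DG6: (two 238 mL containers = 476 mL) + (two 7.7 fl oz containers = 455.84 mL) = 931.84 mL.
931.84 mL ≤ 1 L (road limit, Group DG6) — within limit.
Group DG7 quantity: one 28.2 oz pack = 800.88 g.
That is within the Group DG7 road limit of 1 kg.
The segregation rule (Group DG6 with Group DG9) does not apply to Group DG6 with Group DG7.
Every hazard group is within its road limit and no segregation rule is violated.

Yes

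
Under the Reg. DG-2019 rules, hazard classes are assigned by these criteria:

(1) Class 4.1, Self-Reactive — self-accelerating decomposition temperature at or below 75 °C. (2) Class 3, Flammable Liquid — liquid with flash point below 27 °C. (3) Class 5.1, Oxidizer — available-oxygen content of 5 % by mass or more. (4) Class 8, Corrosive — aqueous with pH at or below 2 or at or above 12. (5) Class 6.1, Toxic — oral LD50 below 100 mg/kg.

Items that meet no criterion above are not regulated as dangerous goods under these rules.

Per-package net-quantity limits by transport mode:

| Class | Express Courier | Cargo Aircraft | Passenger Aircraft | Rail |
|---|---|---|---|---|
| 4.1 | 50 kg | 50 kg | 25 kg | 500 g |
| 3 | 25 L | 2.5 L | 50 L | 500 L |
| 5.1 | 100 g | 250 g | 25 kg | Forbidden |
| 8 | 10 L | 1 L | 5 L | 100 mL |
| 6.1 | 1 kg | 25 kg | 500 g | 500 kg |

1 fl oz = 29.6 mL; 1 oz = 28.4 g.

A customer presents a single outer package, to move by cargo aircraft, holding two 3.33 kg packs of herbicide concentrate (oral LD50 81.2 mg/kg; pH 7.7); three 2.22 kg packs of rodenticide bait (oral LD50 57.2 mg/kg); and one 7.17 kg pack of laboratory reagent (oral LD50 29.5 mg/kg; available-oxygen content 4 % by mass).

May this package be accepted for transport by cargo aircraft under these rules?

Yes

Oral LD50 81.2 mg/kg meets the Class 6.1 criterion (Toxic), so the herbicide concentrate is Class 6.1.
Rodenticide bait: oral LD50 57.2 mg/kg < 100 mg/kg → Class 6.1 (Toxic).
Laboratory reagent: oral LD50 29.5 mg/kg < 100 mg/kg → Class 6.1 (Toxic).
Total Class 6.1: (two 3.33 kg packs = 6.66 kg) + (three 2.22 kg packs = 6.66 kg) + 7.17 kg = 20.49 kg.
20.49 kg ≤ 25 kg (cargo aircraft limit, Class 6.1) — within limit.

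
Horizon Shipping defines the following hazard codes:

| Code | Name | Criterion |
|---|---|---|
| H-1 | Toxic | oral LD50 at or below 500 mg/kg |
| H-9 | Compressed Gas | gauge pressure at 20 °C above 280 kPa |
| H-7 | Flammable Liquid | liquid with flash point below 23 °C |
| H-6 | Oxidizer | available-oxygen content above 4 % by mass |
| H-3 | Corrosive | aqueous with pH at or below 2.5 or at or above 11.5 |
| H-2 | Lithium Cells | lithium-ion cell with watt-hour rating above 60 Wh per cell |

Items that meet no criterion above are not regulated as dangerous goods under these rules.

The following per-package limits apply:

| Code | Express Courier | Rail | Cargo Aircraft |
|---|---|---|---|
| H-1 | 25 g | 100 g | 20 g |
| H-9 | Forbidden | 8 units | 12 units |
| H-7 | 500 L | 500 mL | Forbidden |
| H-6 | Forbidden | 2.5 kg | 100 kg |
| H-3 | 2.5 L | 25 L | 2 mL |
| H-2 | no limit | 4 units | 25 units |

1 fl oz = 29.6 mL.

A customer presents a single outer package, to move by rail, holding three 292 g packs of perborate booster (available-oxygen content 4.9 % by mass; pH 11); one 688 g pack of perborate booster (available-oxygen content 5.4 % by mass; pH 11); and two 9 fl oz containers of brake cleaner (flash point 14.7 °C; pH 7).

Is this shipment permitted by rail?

Perborate booster: available-oxygen content 4.9 % by mass > 4 % by mass → Code H-6 (Oxidizer).
With available-oxygen content 5.4 % by mass (> 4 % by mass), the perborate booster falls in Code H-6.
The brake cleaner has flash point 14.7 °C, which is < 23 °C, so it is Code H-7 (Flammable Liquid).
Total Code H-6: (three 292 g packs = 876 g) + 688 g = 1.564 kg.
1.564 kg ≤ 2.5 kg (rail limit, Code H-6) — within limit.
Code H-7 quantity: two 9 fl oz containers = 532.8 mL.
532.8 mL > 500 mL (rail limit, Code H-7) — over the limit.

No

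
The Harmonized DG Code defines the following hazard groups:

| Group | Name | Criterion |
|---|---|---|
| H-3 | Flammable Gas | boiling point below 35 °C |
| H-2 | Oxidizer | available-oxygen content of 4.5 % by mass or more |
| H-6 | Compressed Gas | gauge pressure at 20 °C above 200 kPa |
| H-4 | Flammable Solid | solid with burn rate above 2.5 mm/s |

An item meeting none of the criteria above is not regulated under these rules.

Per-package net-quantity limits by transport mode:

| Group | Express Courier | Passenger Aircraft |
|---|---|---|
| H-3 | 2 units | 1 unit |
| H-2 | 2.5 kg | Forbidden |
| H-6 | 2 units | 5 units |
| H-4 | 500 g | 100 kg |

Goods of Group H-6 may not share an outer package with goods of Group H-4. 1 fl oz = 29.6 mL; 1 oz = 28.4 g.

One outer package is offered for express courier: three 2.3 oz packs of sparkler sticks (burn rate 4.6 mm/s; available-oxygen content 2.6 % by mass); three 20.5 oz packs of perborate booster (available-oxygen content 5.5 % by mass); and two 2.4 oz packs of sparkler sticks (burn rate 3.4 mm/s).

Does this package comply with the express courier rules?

With burn rate 4.6 mm/s (> 2.5 mm/s), the sparkler sticks fall in Group H-4.
The perborate booster has available-oxygen content 5.5 % by mass, which is ≥ 4.5 % by mass, so it is Group H-2 (Oxidizer).
The sparkler sticks have burn rate 3.4 mm/s, which is > 2.5 mm/s, so they are Group H-4 (Flammable Solid).
Total Group H-4: (three 2.3 oz packs = 195.96 g) + (two 2.4 oz packs = 136.32 g) = 332.28 g.
332.28 g is within the express courier limit of 500 g for Group H-4.
Group H-2 quantity: three 20.5 oz packs = 1746.6 g.
1746.6 g ≤ 2.5 kg (express courier limit, Group H-2) — within limit.
The segregation rule (Group H-6 with Group H-4) does not apply to Group H-4 with Group H-2.
Every hazard group is within its express courier limit and no segregation rule is violated.

Yes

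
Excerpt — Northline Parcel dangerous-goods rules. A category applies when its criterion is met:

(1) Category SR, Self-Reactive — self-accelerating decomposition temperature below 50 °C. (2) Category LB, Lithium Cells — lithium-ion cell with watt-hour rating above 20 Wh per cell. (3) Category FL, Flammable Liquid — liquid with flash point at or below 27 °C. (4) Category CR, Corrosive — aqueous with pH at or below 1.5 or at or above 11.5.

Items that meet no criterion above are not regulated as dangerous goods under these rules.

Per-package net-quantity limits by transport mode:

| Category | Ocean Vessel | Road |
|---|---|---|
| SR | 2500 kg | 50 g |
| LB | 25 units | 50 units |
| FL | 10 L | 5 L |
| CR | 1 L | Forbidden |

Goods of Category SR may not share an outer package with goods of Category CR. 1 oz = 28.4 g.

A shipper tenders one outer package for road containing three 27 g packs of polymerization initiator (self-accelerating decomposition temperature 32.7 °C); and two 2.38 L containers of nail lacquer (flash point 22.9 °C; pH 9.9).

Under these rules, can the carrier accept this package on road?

With self-accelerating decomposition temperature 32.7 °C (< 50 °C), the polymerization initiator falls in Category SR.
Flash point 22.9 °C meets the Category FL criterion (Flammable Liquid), so the nail lacquer is Category FL.
Category SR quantity: three 27 g packs = 81 g.
81 g > 50 g (road limit, Category SR) — over the limit.
Category FL quantity: two 2.38 L containers = 4.76 L.
That is within the Category FL road limit of 5 L.
The segregation rule (Category SR with Category CR) does not apply to Category SR with Category FL.

No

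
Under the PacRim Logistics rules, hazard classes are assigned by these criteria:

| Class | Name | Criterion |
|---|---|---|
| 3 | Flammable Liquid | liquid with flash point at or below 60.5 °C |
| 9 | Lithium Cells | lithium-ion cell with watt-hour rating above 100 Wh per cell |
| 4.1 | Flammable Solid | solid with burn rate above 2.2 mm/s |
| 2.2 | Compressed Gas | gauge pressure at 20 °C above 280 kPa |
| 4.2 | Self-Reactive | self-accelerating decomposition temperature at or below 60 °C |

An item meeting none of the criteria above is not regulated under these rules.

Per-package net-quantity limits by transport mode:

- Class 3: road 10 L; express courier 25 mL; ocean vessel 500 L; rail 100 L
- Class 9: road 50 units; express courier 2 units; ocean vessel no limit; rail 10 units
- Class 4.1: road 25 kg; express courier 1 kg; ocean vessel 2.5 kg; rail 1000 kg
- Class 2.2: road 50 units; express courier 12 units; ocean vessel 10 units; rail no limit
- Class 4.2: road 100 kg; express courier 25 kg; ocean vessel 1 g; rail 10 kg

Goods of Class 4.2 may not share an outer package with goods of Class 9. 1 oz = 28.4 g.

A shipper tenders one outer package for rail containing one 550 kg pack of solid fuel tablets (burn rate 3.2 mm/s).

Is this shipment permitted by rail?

The solid fuel tablets have burn rate 3.2 mm/s, which is > 2.2 mm/s, so they are Class 4.1 (Flammable Solid).
Class 4.1 quantity: 550 kg.
550 kg is within the rail limit of 1000 kg for Class 4.1.

Yes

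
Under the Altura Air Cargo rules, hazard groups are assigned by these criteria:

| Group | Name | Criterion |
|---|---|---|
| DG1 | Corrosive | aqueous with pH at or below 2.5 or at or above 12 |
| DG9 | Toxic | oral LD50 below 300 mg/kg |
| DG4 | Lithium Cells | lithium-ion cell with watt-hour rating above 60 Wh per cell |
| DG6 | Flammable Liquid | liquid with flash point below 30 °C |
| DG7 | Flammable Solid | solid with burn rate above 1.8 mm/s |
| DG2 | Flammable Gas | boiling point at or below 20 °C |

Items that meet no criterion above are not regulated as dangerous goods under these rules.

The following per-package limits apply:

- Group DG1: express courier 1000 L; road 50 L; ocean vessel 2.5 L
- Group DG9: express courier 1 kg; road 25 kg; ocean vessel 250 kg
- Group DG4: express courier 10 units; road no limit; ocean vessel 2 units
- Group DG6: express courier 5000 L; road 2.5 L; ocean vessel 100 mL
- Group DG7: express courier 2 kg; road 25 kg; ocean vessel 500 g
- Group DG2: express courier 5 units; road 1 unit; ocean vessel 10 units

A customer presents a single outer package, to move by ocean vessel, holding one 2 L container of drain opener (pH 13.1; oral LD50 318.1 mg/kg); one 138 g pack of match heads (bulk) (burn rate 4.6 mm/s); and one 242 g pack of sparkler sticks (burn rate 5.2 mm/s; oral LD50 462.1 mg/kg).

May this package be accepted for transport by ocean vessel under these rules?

Yes

The drain opener has pH 13.1, which is ≥ 12, so it is Group DG1 (Corrosive).
Burn rate 4.6 mm/s meets the Group DG7 criterion (Flammable Solid), so the match heads (bulk) are Group DG7.
The sparkler sticks have burn rate 5.2 mm/s, which is > 1.8 mm/s, so they are Group DG7 (Flammable Solid).
Total Group DG7: 138 g + 242 g = 380 g.
380 g is within the ocean vessel limit of 500 g for Group DG7.
Group DG1 quantity: 2 L.
That is within the Group DG1 ocean vessel limit of 2.5 L.
Every hazard group is within its ocean vessel limit and no segregation rule is violated.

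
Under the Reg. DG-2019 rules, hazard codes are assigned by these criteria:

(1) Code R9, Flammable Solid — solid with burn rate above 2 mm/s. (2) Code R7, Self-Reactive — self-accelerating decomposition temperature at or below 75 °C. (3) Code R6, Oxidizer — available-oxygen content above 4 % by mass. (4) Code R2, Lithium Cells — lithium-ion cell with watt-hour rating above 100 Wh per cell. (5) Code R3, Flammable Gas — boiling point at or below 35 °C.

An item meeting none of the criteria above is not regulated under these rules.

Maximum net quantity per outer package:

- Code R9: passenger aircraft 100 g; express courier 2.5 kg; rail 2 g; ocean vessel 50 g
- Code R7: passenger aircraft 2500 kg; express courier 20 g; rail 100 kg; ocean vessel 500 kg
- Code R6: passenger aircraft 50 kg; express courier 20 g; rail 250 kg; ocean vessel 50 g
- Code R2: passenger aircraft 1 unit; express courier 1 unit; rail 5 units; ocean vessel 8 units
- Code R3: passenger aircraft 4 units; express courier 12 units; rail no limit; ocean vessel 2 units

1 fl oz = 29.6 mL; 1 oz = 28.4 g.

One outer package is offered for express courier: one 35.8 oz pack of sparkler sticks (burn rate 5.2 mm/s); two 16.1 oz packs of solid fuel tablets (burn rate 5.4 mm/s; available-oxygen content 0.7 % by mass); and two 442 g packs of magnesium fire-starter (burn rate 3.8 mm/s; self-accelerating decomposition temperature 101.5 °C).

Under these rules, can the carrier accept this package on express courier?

No

The sparkler sticks have burn rate 5.2 mm/s, which is > 2 mm/s, so they are Code R9 (Flammable Solid).
Burn rate 5.4 mm/s meets the Code R9 criterion (Flammable Solid), so the solid fuel tablets are Code R9.
Magnesium fire-starter: burn rate 3.8 mm/s > 2 mm/s → Code R9 (Flammable Solid).
Code R9 net quantity: (one 35.8 oz pack = 1016.72 g) + (two 16.1 oz packs = 914.48 g) + (two 442 g packs = 884 g) = 2815.2 g.
2815.2 g > 2.5 kg (express courier limit, Code R9) — over the limit.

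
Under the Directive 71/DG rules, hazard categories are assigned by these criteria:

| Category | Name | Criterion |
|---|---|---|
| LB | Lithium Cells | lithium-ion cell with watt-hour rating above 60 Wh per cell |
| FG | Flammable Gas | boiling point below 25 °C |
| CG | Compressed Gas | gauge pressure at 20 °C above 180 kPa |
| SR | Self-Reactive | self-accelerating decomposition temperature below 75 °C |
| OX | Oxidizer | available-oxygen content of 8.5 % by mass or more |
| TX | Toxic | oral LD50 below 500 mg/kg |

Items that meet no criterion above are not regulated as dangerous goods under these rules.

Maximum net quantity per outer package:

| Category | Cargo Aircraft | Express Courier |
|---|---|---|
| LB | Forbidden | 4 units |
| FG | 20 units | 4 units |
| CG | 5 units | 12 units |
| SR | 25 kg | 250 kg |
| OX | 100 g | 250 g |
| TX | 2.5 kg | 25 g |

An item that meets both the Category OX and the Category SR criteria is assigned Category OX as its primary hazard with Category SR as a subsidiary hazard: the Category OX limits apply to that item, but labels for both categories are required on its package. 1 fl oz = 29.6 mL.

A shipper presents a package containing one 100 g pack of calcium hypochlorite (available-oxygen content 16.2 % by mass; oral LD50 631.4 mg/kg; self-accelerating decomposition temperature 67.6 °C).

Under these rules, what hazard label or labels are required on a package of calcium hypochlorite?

The calcium hypochlorite has available-oxygen content 16.2 % by mass, which is ≥ 8.5 % by mass, so it is Category OX (Oxidizer).
Calcium hypochlorite: self-accelerating decomposition temperature 67.6 °C < 75 °C → Category SR (Self-Reactive).
By the precedence rule Category OX is primary and Category SR is subsidiary, and that rule requires both labels on the package.

Category OX and SR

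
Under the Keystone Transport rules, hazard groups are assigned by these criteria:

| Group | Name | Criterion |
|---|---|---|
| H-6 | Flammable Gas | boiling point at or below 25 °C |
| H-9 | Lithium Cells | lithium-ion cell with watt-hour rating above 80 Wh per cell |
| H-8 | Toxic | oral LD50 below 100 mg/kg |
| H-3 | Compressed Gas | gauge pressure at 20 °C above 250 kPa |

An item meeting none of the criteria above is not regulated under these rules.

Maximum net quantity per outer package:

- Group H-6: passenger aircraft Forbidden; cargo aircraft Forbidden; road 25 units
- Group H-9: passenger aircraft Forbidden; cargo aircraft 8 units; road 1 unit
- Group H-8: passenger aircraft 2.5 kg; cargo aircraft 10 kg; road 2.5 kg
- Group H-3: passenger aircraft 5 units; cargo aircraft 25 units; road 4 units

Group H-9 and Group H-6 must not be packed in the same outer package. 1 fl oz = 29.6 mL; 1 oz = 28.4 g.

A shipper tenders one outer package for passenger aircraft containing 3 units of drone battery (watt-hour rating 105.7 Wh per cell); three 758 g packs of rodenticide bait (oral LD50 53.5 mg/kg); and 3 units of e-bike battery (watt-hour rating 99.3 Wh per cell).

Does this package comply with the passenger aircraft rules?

Watt-hour rating 105.7 Wh per cell meets the Group H-9 criterion (Lithium Cells), so the drone battery is Group H-9.
Rodenticide bait: oral LD50 53.5 mg/kg < 100 mg/kg → Group H-8 (Toxic).
The e-bike battery has watt-hour rating 99.3 Wh per cell, which is > 80 Wh per cell, so it is Group H-9 (Lithium Cells).
Group H-9 net quantity: 3 units + 3 units = 6 units.
Group H-9 is Forbidden by passenger aircraft.
Group H-8 quantity: three 758 g packs = 2.274 kg.
2.274 kg ≤ 2.5 kg (passenger aircraft limit, Group H-8) — within limit.
The segregation rule (Group H-9 with Group H-6) does not apply to Group H-9 with Group H-8.

No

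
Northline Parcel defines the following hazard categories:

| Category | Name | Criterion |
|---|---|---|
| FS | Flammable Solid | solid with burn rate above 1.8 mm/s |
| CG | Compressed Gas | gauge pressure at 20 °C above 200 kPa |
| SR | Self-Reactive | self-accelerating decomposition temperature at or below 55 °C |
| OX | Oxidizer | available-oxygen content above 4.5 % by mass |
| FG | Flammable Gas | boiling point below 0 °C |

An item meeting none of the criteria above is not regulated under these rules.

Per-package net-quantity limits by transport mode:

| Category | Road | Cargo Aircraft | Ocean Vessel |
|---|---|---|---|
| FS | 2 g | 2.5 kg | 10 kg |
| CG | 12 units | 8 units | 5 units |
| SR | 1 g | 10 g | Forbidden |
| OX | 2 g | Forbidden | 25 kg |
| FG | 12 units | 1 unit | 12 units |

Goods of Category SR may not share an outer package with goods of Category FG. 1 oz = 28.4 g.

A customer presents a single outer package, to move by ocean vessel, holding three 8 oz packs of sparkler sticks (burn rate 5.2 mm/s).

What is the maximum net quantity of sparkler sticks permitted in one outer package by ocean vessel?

With burn rate 5.2 mm/s (> 1.8 mm/s), the sparkler sticks fall in Category FS.
The ocean vessel limit for Category FS is 10 kg.

10 kg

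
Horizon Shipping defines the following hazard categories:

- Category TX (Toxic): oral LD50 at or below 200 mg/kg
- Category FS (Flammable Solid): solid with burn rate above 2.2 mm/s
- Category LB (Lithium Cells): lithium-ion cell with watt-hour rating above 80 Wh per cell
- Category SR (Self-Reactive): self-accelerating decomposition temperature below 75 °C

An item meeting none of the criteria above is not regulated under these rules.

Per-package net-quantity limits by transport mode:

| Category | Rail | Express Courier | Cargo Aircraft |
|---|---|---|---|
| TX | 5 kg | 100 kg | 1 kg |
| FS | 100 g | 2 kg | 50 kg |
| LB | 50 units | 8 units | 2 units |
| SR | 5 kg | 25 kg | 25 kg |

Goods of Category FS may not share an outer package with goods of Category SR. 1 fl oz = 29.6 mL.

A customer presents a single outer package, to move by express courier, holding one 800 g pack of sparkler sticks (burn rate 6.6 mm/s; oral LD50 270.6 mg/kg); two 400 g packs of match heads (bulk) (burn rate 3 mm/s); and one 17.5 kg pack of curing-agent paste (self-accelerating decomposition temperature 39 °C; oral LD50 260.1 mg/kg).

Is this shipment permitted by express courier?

With burn rate 6.6 mm/s (> 2.2 mm/s), the sparkler sticks fall in Category FS.
Burn rate 3 mm/s meets the Category FS criterion (Flammable Solid), so the match heads (bulk) are Category FS.
Self-accelerating decomposition temperature 39 °C meets the Category SR criterion (Self-Reactive), so the curing-agent paste is Category SR.
Category FS net quantity: 800 g + (two 400 g packs = 800 g) = 1.6 kg.
1.6 kg ≤ 2 kg (express courier limit, Category FS) — within limit.
Category SR quantity: 17.5 kg.
That is within the Category SR express courier limit of 25 kg.
Category FS and Category SR may not share an outer package.

No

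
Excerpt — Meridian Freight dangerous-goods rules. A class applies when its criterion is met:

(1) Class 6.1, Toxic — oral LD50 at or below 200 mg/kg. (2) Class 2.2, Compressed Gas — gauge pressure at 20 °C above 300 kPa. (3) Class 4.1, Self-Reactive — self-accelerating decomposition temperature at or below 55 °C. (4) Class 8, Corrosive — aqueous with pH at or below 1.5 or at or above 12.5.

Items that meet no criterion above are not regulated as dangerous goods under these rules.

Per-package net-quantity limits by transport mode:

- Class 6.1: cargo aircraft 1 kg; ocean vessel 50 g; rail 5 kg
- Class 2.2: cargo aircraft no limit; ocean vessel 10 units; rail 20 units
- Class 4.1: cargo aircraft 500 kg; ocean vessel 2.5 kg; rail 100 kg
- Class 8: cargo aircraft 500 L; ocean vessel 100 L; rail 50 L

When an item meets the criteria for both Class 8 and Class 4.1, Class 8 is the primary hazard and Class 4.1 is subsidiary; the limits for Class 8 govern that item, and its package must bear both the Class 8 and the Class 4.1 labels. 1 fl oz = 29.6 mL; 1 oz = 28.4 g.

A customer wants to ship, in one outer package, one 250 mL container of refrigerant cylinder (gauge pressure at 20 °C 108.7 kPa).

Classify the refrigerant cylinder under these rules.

gauge pressure at 20 °C 108.7 kPa is not above 300 kPa, so Class 2.2 does not apply.
No criterion is met, so the item is not regulated.

Not regulated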